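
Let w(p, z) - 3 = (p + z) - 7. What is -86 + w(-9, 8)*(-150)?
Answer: 664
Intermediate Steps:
w(p, z) = -4 + p + z (w(p, z) = 3 + ((p + z) - 7) = 3 + (-7 + p + z) = -4 + p + z)
-86 + w(-9, 8)*(-150) = -86 + (-4 - 9 + 8)*(-150) = -86 - 5*(-150) = -86 + 750 = 664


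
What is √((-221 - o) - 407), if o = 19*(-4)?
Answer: 2*I*√138 ≈ 23.495*I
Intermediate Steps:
o = -76
√((-221 - o) - 407) = √((-221 - 1*(-76)) - 407) = √((-221 + 76) - 407) = √(-145 - 407) = √(-552) = 2*I*√138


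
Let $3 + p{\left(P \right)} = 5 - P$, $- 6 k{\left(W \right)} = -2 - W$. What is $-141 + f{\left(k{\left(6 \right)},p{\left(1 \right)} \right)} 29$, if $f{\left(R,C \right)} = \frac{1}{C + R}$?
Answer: $- \frac{900}{7} \approx -128.57$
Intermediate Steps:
$k{\left(W \right)} = \frac{1}{3} + \frac{W}{6}$ ($k{\left(W \right)} = - \frac{-2 - W}{6} = \frac{1}{3} + \frac{W}{6}$)
$p{\left(P \right)} = 2 - P$ ($p{\left(P \right)} = -3 - \left(-5 + P\right) = 2 - P$)
$-141 + f{\left(k{\left(6 \right)},p{\left(1 \right)} \right)} 29 = -141 + \frac{1}{\left(2 - 1\right) + \left(\frac{1}{3} + \frac{1}{6} \cdot 6\right)} 29 = -141 + \frac{1}{\left(2 - 1\right) + \left(\frac{1}{3} + 1\right)} 29 = -141 + \frac{1}{1 + \frac{4}{3}} \cdot 29 = -141 + \frac{1}{\frac{7}{3}} \cdot 29 = -141 + \frac{3}{7} \cdot 29 = -141 + \frac{87}{7} = - \frac{900}{7}$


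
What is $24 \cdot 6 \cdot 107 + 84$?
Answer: $15492$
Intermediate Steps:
$24 \cdot 6 \cdot 107 + 84 = 144 \cdot 107 + 84 = 15408 + 84 = 15492$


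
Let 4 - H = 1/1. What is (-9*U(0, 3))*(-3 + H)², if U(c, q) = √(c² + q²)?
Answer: 0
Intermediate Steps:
H = 3 (H = 4 - 1/1 = 4 - 1*1 = 4 - 1 = 3)
(-9*U(0, 3))*(-3 + H)² = (-9*√(0² + 3²))*(-3 + 3)² = -9*√(0 + 9)*0² = -9*√9*0 = -9*3*0 = -27*0 = 0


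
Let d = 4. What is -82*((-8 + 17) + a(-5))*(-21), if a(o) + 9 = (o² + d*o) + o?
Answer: 0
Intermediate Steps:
a(o) = -9 + o² + 5*o (a(o) = -9 + ((o² + 4*o) + o) = -9 + (o² + 5*o) = -9 + o² + 5*o)
-82*((-8 + 17) + a(-5))*(-21) = -82*((-8 + 17) + (-9 + (-5)² + 5*(-5)))*(-21) = -82*(9 + (-9 + 25 - 25))*(-21) = -82*(9 - 9)*(-21) = -82*0*(-21) = 0*(-21) = 0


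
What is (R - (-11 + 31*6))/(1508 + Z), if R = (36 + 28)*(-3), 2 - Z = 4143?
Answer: 367/2633 ≈ 0.13938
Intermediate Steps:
Z = -4141 (Z = 2 - 1*4143 = 2 - 4143 = -4141)
R = -192 (R = 64*(-3) = -192)
(R - (-11 + 31*6))/(1508 + Z) = (-192 - (-11 + 31*6))/(1508 - 4141) = (-192 - (-11 + 186))/(-2633) = (-192 - 1*175)*(-1/2633) = (-192 - 175)*(-1/2633) = -367*(-1/2633) = 367/2633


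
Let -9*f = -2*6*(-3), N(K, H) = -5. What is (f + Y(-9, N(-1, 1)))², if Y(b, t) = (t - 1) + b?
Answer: 361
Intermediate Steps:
Y(b, t) = -1 + b + t (Y(b, t) = (-1 + t) + b = -1 + b + t)
f = -4 (f = -(-2*6)*(-3)/9 = -(-4)*(-3)/3 = -⅑*36 = -4)
(f + Y(-9, N(-1, 1)))² = (-4 + (-1 - 9 - 5))² = (-4 - 15)² = (-19)² = 361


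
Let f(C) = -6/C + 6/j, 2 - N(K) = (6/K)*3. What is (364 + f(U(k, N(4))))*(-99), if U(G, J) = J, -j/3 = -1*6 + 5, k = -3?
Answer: -182358/5 ≈ -36472.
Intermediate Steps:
N(K) = 2 - 18/K (N(K) = 2 - 6/K*3 = 2 - 18/K)
j = 3 (j = -3*(-1*6 + 5) = -3*(-6 + 5) = -3*(-1) = 3)
f(C) = 2 - 6/C (f(C) = -6/C + 6/3 = -6/C + 6*(⅓) = -6/C + 2 = 2 - 6/C)
(364 + f(U(k, N(4))))*(-99) = (364 + (2 - 6/(2 - 18/4)))*(-99) = (364 + (2 - 6/(2 - 18*¼)))*(-99) = (364 + (2 - 6/(2 - 9/2)))*(-99) = (364 + (2 - 6/(-5/2)))*(-99) = (364 + (2 - 6*(-⅖)))*(-99) = (364 + (2 + 12/5))*(-99) = (364 + 22/5)*(-99) = (1842/5)*(-99) = -182358/5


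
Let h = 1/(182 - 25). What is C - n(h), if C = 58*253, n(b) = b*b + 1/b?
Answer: 357829532/24649 ≈ 14517.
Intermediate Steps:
h = 1/157 ≈ 0.0063694
n(b) = 1/b + b² (n(b) = b² + 1/b = 1/b + b²)
C = 14674
C - n(h) = 14674 - (1 + (1/157)³)/1/157 = 14674 - 157*(1 + 1/3869893) = 14674 - 157*3869894/3869893 = 14674 - 1*3869894/24649 = 14674 - 3869894/24649 = 357829532/24649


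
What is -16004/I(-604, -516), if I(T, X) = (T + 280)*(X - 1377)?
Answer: -4001/153333 ≈ -0.026094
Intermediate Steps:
I(T, X) = (-1377 + X)*(280 + T) (I(T, X) = (280 + T)*(-1377 + X) = (-1377 + X)*(280 + T))
-16004/I(-604, -516) = -16004/(-385560 - 1377*(-604) + 280*(-516) - 604*(-516)) = -16004/(-385560 + 831708 - 144480 + 311664) = -16004/613332 = -16004*1/613332 = -4001/153333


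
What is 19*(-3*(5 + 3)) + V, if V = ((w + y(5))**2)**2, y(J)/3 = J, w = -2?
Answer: 28105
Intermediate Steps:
y(J) = 3*J
V = 28561 (V = ((-2 + 3*5)**2)**2 = ((-2 + 15)**2)**2 = (13**2)**2 = 169**2 = 28561)
19*(-3*(5 + 3)) + V = 19*(-3*(5 + 3)) + 28561 = 19*(-3*8) + 28561 = 19*(-24) + 28561 = -456 + 28561 = 28105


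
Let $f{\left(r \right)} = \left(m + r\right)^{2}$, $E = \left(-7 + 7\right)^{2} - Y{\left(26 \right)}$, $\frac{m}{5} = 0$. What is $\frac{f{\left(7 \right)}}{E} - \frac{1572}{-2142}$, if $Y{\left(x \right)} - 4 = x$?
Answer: $- \frac{3211}{3570} \approx -0.89944$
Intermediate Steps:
$m = 0$ ($m = 5 \cdot 0 = 0$)
$Y{\left(x \right)} = 4 + x$
$E = -30$ ($E = \left(-7 + 7\right)^{2} - \left(4 + 26\right) = 0^{2} - 30 = 0 - 30 = -30$)
$f{\left(r \right)} = r^{2}$ ($f{\left(r \right)} = \left(0 + r\right)^{2} = r^{2}$)
$\frac{f{\left(7 \right)}}{E} - \frac{1572}{-2142} = \frac{7^{2}}{-30} - \frac{1572}{-2142} = 49 \left(- \frac{1}{30}\right) - - \frac{262}{357} = - \frac{49}{30} + \frac{262}{357} = - \frac{3211}{3570}$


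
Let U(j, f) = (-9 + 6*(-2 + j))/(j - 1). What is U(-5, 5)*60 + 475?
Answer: 985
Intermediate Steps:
U(j, f) = (-21 + 6*j)/(-1 + j) (U(j, f) = (-9 + (-12 + 6*j))/(-1 + j) = (-21 + 6*j)/(-1 + j))
U(-5, 5)*60 + 475 = (3*(-7 + 2*(-5))/(-1 - 5))*60 + 475 = (3*(-7 - 10)/(-6))*60 + 475 = (3*(-⅙)*(-17))*60 + 475 = (17/2)*60 + 475 = 510 + 475 = 985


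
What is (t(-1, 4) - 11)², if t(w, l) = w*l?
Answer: 225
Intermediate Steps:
t(w, l) = l*w
(t(-1, 4) - 11)² = (4*(-1) - 11)² = (-4 - 11)² = (-15)² = 225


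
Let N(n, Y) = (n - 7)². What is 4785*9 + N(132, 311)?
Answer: 58690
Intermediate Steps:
N(n, Y) = (-7 + n)²
4785*9 + N(132, 311) = 4785*9 + (-7 + 132)² = 43065 + 125² = 43065 + 15625 = 58690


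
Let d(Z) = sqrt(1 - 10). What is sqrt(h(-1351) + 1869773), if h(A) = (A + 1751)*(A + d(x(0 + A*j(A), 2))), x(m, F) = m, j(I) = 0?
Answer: sqrt(1329373 + 1200*I) ≈ 1153.0 + 0.52*I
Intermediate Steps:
d(Z) = 3*I (d(Z) = sqrt(-9) = 3*I)
h(A) = (1751 + A)*(A + 3*I) (h(A) = (A + 1751)*(A + 3*I) = (1751 + A)*(A + 3*I))
sqrt(h(-1351) + 1869773) = sqrt(((-1351)**2 + 5253*I - 1351*(1751 + 3*I)) + 1869773) = sqrt((1825201 + 5253*I + (-2365601 - 4053*I)) + 1869773) = sqrt((-540400 + 1200*I) + 1869773) = sqrt(1329373 + 1200*I)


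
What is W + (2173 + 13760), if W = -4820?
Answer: 11113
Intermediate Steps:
W + (2173 + 13760) = -4820 + (2173 + 13760) = -4820 + 15933 = 11113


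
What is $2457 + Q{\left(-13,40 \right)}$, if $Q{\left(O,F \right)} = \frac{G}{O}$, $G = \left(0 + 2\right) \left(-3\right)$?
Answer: $\frac{31947}{13} \approx 2457.5$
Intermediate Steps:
$G = -6$ ($G = 2 \left(-3\right) = -6$)
$Q{\left(O,F \right)} = - \frac{6}{O}$
$2457 + Q{\left(-13,40 \right)} = 2457 - \frac{6}{-13} = 2457 - - \frac{6}{13} = 2457 + \frac{6}{13} = \frac{31947}{13}$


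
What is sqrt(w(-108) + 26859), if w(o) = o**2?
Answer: sqrt(38523) ≈ 196.27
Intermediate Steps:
sqrt(w(-108) + 26859) = sqrt((-108)**2 + 26859) = sqrt(11664 + 26859) = sqrt(38523)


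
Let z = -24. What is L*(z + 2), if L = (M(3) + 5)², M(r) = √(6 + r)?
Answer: -1408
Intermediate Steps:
L = 64 (L = (√(6 + 3) + 5)² = (√9 + 5)² = (3 + 5)² = 8² = 64)
L*(z + 2) = 64*(-24 + 2) = 64*(-22) = -1408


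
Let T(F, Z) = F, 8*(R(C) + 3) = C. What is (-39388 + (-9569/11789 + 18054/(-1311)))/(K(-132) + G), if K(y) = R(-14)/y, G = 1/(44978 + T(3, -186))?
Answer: -4821099829494832752/4405643364431 ≈ -1.0943e+6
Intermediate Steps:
R(C) = -3 + C/8
G = 1/44981 (G = 1/(44978 + 3) = 1/44981 ≈ 2.2232e-5)
K(y) = -19/(4*y) (K(y) = (-3 + (1/8)*(-14))/y = (-3 - 7/4)/y = -19/(4*y))
(-39388 + (-9569/11789 + 18054/(-1311)))/(K(-132) + G) = (-39388 + (-9569/11789 + 18054/(-1311)))/(-19/4/(-132) + 1/44981) = (-39388 + (-9569*1/11789 + 18054*(-1/1311)))/(-19/4*(-1/132) + 1/44981) = (-39388 + (-9569/11789 - 6018/437))/(19/528 + 1/44981) = (-39388 - 75127855/5151793)/(855167/23749968) = -202993950539/5151793*23749968/855167 = -4821099829494832752/4405643364431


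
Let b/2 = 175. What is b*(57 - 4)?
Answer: 18550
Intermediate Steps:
b = 350 (b = 2*175 = 350)
b*(57 - 4) = 350*(57 - 4) = 350*53 = 18550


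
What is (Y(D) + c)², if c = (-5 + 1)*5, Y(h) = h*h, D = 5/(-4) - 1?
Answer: 57121/256 ≈ 223.13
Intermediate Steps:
D = -9/4 (D = 5*(-¼) - 1 = -5/4 - 1 = -9/4 ≈ -2.2500)
Y(h) = h²
c = -20 (c = -4*5 = -20)
(Y(D) + c)² = ((-9/4)² - 20)² = (81/16 - 20)² = (-239/16)² = 57121/256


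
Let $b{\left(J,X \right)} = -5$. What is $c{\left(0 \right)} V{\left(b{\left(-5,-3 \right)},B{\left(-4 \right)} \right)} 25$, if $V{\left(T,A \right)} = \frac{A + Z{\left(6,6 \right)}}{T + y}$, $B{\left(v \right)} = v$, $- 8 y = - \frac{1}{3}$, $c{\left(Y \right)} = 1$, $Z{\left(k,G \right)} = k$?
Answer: $- \frac{1200}{119} \approx -10.084$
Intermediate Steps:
$y = \frac{1}{24}$ ($y = - \frac{\left(-1\right) \frac{1}{3}}{8} = \left(- \frac{1}{8}\right) \left(- \frac{1}{3}\right) = \frac{1}{24} \approx 0.041667$)
$V{\left(T,A \right)} = \frac{6 + A}{\frac{1}{24} + T}$ ($V{\left(T,A \right)} = \frac{A + 6}{T + \frac{1}{24}} = \frac{6 + A}{\frac{1}{24} + T}$)
$c{\left(0 \right)} V{\left(b{\left(-5,-3 \right)},B{\left(-4 \right)} \right)} 25 = 1 \frac{24 \left(6 - 4\right)}{1 + 24 \left(-5\right)} 25 = 1 \cdot 24 \frac{1}{1 - 120} \cdot 2 \cdot 25 = 1 \cdot 24 \frac{1}{-119} \cdot 2 \cdot 25 = 1 \cdot 24 \left(- \frac{1}{119}\right) 2 \cdot 25 = 1 \left(- \frac{48}{119}\right) 25 = \left(- \frac{48}{119}\right) 25 = - \frac{1200}{119}$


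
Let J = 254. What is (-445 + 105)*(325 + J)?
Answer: -196860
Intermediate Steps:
(-445 + 105)*(325 + J) = (-445 + 105)*(325 + 254) = -340*579 = -196860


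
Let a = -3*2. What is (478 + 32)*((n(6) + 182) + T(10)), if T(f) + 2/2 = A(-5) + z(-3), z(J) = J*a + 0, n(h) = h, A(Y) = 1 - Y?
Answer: 107610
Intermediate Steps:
a = -6
z(J) = -6*J (z(J) = J*(-6) + 0 = -6*J + 0 = -6*J)
T(f) = 23 (T(f) = -1 + ((1 - 1*(-5)) - 6*(-3)) = -1 + ((1 + 5) + 18) = -1 + (6 + 18) = -1 + 24 = 23)
(478 + 32)*((n(6) + 182) + T(10)) = (478 + 32)*((6 + 182) + 23) = 510*(188 + 23) = 510*211 = 107610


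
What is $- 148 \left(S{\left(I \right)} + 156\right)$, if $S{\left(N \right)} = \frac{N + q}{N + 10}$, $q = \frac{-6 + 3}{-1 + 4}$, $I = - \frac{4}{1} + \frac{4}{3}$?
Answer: $-23014$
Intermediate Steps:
$I = - \frac{8}{3}$ ($I = \left(-4\right) 1 + 4 \cdot \frac{1}{3} = -4 + \frac{4}{3} = - \frac{8}{3} \approx -2.6667$)
$q = -1$ ($q = - \frac{3}{3} = \left(-3\right) \frac{1}{3} = -1$)
$S{\left(N \right)} = \frac{-1 + N}{10 + N}$ ($S{\left(N \right)} = \frac{N - 1}{N + 10} = \frac{-1 + N}{10 + N}$)
$- 148 \left(S{\left(I \right)} + 156\right) = - 148 \left(\frac{-1 - \frac{8}{3}}{10 - \frac{8}{3}} + 156\right) = - 148 \left(\frac{1}{\frac{22}{3}} \left(- \frac{11}{3}\right) + 156\right) = - 148 \left(\frac{3}{22} \left(- \frac{11}{3}\right) + 156\right) = - 148 \left(- \frac{1}{2} + 156\right) = \left(-148\right) \frac{311}{2} = -23014$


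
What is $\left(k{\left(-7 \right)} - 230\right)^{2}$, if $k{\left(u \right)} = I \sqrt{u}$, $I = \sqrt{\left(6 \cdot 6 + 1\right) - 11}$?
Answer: $\left(230 - i \sqrt{182}\right)^{2} \approx 52718.0 - 6205.7 i$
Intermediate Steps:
$I = \sqrt{26}$ ($I = \sqrt{\left(36 + 1\right) - 11} = \sqrt{37 - 11} = \sqrt{26} \approx 5.099$)
$k{\left(u \right)} = \sqrt{26} \sqrt{u}$
$\left(k{\left(-7 \right)} - 230\right)^{2} = \left(\sqrt{26} \sqrt{-7} - 230\right)^{2} = \left(\sqrt{26} i \sqrt{7} - 230\right)^{2} = \left(i \sqrt{182} - 230\right)^{2} = \left(-230 + i \sqrt{182}\right)^{2}$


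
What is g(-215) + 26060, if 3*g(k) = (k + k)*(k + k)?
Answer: 263080/3 ≈ 87693.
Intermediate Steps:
g(k) = 4*k**2/3 (g(k) = ((k + k)*(k + k))/3 = ((2*k)*(2*k))/3 = (4*k**2)/3 = 4*k**2/3)
g(-215) + 26060 = (4/3)*(-215)**2 + 26060 = (4/3)*46225 + 26060 = 184900/3 + 26060 = 263080/3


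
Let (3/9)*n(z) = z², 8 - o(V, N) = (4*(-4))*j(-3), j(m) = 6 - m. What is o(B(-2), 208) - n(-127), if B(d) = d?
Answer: -48235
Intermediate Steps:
o(V, N) = 152 (o(V, N) = 8 - 4*(-4)*(6 - 1*(-3)) = 8 - (-16)*(6 + 3) = 8 - (-16)*9 = 8 - 1*(-144) = 8 + 144 = 152)
n(z) = 3*z²
o(B(-2), 208) - n(-127) = 152 - 3*(-127)² = 152 - 3*16129 = 152 - 1*48387 = 152 - 48387 = -48235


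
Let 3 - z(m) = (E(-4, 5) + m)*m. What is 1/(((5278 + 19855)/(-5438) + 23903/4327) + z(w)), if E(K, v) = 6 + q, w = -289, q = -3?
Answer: -23530226/1944775475103 ≈ -1.2099e-5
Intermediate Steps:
E(K, v) = 3 (E(K, v) = 6 - 3 = 3)
z(m) = 3 - m*(3 + m) (z(m) = 3 - (3 + m)*m = 3 - m*(3 + m))
1/(((5278 + 19855)/(-5438) + 23903/4327) + z(w)) = 1/(((5278 + 19855)/(-5438) + 23903/4327) + (3 - 1*(-289)**2 - 3*(-289))) = 1/((25133*(-1/5438) + 23903*(1/4327)) + (3 - 1*83521 + 867)) = 1/((-25133/5438 + 23903/4327) + (3 - 83521 + 867)) = 1/(21234023/23530226 - 82651) = 1/(-1944775475103/23530226) = -23530226/1944775475103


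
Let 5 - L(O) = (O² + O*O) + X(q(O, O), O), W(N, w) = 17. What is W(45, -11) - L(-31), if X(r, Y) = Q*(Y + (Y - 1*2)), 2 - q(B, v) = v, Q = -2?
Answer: 2062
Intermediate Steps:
q(B, v) = 2 - v
X(r, Y) = 4 - 4*Y (X(r, Y) = -2*(Y + (Y - 1*2)) = -2*(Y + (Y - 2)) = -2*(Y + (-2 + Y)) = -2*(-2 + 2*Y) = 4 - 4*Y)
L(O) = 1 - 2*O² + 4*O (L(O) = 5 - ((O² + O*O) + (4 - 4*O)) = 5 - ((O² + O²) + (4 - 4*O)) = 5 - (2*O² + (4 - 4*O)) = 5 - (4 - 4*O + 2*O²) = 5 + (-4 - 2*O² + 4*O) = 1 - 2*O² + 4*O)
W(45, -11) - L(-31) = 17 - (1 - 2*(-31)² + 4*(-31)) = 17 - (1 - 2*961 - 124) = 17 - (1 - 1922 - 124) = 17 - 1*(-2045) = 17 + 2045 = 2062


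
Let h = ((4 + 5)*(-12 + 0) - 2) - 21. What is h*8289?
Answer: -1085859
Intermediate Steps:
h = -131 (h = (9*(-12) - 2) - 21 = (-108 - 2) - 21 = -110 - 21 = -131)
h*8289 = -131*8289 = -1085859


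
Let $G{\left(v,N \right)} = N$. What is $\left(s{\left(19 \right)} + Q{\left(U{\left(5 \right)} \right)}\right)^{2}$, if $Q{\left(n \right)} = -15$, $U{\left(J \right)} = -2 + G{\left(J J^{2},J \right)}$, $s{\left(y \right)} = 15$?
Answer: $0$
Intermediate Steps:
$U{\left(J \right)} = -2 + J$
$\left(s{\left(19 \right)} + Q{\left(U{\left(5 \right)} \right)}\right)^{2} = \left(15 - 15\right)^{2} = 0^{2} = 0$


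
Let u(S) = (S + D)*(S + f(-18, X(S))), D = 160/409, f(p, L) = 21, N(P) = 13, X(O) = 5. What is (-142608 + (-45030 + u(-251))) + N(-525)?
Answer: -53163855/409 ≈ -1.2999e+5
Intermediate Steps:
D = 160/409 (D = 160*(1/409) = 160/409 ≈ 0.39120)
u(S) = (21 + S)*(160/409 + S) (u(S) = (S + 160/409)*(S + 21) = (160/409 + S)*(21 + S) = (21 + S)*(160/409 + S))
(-142608 + (-45030 + u(-251))) + N(-525) = (-142608 + (-45030 + (3360/409 + (-251)**2 + (8749/409)*(-251)))) + 13 = (-142608 + (-45030 + (3360/409 + 63001 - 2195999/409))) + 13 = (-142608 + (-45030 + 23574770/409)) + 13 = (-142608 + 5157500/409) + 13 = -53169172/409 + 13 = -53163855/409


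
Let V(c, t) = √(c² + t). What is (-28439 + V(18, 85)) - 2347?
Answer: -30786 + √409 ≈ -30766.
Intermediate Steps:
V(c, t) = √(t + c²)
(-28439 + V(18, 85)) - 2347 = (-28439 + √(85 + 18²)) - 2347 = (-28439 + √(85 + 324)) - 2347 = (-28439 + √409) - 2347 = -30786 + √409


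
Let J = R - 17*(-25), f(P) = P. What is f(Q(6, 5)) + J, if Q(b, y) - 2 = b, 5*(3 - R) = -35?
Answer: 443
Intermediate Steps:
R = 10 (R = 3 - ⅕*(-35) = 3 + 7 = 10)
Q(b, y) = 2 + b
J = 435 (J = 10 - 17*(-25) = 10 + 425 = 435)
f(Q(6, 5)) + J = (2 + 6) + 435 = 8 + 435 = 443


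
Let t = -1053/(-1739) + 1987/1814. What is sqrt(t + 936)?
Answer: sqrt(9331212023256686)/3154546 ≈ 30.622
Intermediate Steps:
t = 5365535/3154546 (t = -1053*(-1/1739) + 1987*(1/1814) = 1053/1739 + 1987/1814 = 5365535/3154546 ≈ 1.7009)
sqrt(t + 936) = sqrt(5365535/3154546 + 936) = sqrt(2958020591/3154546) = sqrt(9331212023256686)/3154546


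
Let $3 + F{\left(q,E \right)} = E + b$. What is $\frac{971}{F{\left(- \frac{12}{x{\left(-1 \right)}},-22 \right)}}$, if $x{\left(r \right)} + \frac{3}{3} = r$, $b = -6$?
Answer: $- \frac{971}{31} \approx -31.323$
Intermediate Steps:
$x{\left(r \right)} = -1 + r$
$F{\left(q,E \right)} = -9 + E$ ($F{\left(q,E \right)} = -3 + \left(E - 6\right) = -3 + \left(-6 + E\right) = -9 + E$)
$\frac{971}{F{\left(- \frac{12}{x{\left(-1 \right)}},-22 \right)}} = \frac{971}{-9 - 22} = \frac{971}{-31} = 971 \left(- \frac{1}{31}\right) = - \frac{971}{31}$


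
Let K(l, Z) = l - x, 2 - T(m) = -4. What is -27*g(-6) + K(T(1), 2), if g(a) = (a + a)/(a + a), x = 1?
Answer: -22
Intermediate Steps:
T(m) = 6 (T(m) = 2 - 1*(-4) = 2 + 4 = 6)
g(a) = 1 (g(a) = (2*a)/((2*a)) = (2*a)*(1/(2*a)) = 1)
K(l, Z) = -1 + l (K(l, Z) = l - 1*1 = l - 1 = -1 + l)
-27*g(-6) + K(T(1), 2) = -27*1 + (-1 + 6) = -27 + 5 = -22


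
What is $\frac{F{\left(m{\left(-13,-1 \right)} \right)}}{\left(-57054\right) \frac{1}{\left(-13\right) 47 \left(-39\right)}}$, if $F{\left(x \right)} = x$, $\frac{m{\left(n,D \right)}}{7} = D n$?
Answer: $- \frac{722813}{19018} \approx -38.007$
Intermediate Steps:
$m{\left(n,D \right)} = 7 D n$
$\frac{F{\left(m{\left(-13,-1 \right)} \right)}}{\left(-57054\right) \frac{1}{\left(-13\right) 47 \left(-39\right)}} = \frac{7 \left(-1\right) \left(-13\right)}{\left(-57054\right) \frac{1}{\left(-13\right) 47 \left(-39\right)}} = \frac{91}{\left(-57054\right) \frac{1}{\left(-611\right) \left(-39\right)}} = \frac{91}{\left(-57054\right) \frac{1}{23829}} = \frac{91}{- \frac{19018}{7943}} = 91 \left(- \frac{7943}{19018}\right) = - \frac{722813}{19018}$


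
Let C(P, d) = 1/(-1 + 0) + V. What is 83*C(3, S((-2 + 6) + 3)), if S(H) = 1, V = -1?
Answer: -166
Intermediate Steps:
C(P, d) = -2 (C(P, d) = 1/(-1 + 0) - 1 = 1/(-1) - 1 = -1 - 1 = -2)
83*C(3, S((-2 + 6) + 3)) = 83*(-2) = -166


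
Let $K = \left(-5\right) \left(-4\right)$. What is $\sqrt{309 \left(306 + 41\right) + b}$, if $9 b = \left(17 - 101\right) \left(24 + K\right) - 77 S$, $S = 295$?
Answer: $\frac{2 \sqrt{234649}}{3} \approx 322.94$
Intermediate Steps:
$K = 20$
$b = - \frac{26411}{9}$ ($b = \frac{\left(17 - 101\right) \left(24 + 20\right) - 22715}{9} = \frac{\left(-84\right) 44 - 22715}{9} = \frac{-3696 - 22715}{9} = \frac{1}{9} \left(-26411\right) = - \frac{26411}{9} \approx -2934.6$)
$\sqrt{309 \left(306 + 41\right) + b} = \sqrt{309 \left(306 + 41\right) - \frac{26411}{9}} = \sqrt{309 \cdot 347 - \frac{26411}{9}} = \sqrt{107223 - \frac{26411}{9}} = \sqrt{\frac{938596}{9}} = \frac{2 \sqrt{234649}}{3}$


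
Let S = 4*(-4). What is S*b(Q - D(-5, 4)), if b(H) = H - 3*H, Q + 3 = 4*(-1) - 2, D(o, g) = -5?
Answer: -128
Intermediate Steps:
S = -16
Q = -9 (Q = -3 + (4*(-1) - 2) = -3 + (-4 - 2) = -3 - 6 = -9)
b(H) = -2*H
S*b(Q - D(-5, 4)) = -(-32)*(-9 - 1*(-5)) = -(-32)*(-9 + 5) = -(-32)*(-4) = -16*8 = -128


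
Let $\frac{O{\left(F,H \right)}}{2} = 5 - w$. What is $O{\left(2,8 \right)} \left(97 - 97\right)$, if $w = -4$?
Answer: $0$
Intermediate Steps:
$O{\left(F,H \right)} = 18$ ($O{\left(F,H \right)} = 2 \left(5 - -4\right) = 2 \left(5 + 4\right) = 2 \cdot 9 = 18$)
$O{\left(2,8 \right)} \left(97 - 97\right) = 18 \left(97 - 97\right) = 18 \cdot 0 = 0$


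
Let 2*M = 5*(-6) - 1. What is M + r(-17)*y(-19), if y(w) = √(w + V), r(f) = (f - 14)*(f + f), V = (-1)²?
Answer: -31/2 + 3162*I*√2 ≈ -15.5 + 4471.7*I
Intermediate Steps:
V = 1
r(f) = 2*f*(-14 + f) (r(f) = (-14 + f)*(2*f) = 2*f*(-14 + f))
y(w) = √(1 + w) (y(w) = √(w + 1) = √(1 + w))
M = -31/2 (M = (5*(-6) - 1)/2 = (-30 - 1)/2 = (½)*(-31) = -31/2 ≈ -15.500)
M + r(-17)*y(-19) = -31/2 + (2*(-17)*(-14 - 17))*√(1 - 19) = -31/2 + (2*(-17)*(-31))*√(-18) = -31/2 + 1054*(3*I*√2) = -31/2 + 3162*I*√2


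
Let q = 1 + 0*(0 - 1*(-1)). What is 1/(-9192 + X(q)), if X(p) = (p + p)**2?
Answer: -1/9188 ≈ -0.00010884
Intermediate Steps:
q = 1 (q = 1 + 0*(0 + 1) = 1 + 0*1 = 1 + 0 = 1)
X(p) = 4*p**2 (X(p) = (2*p)**2 = 4*p**2)
1/(-9192 + X(q)) = 1/(-9192 + 4*1**2) = 1/(-9192 + 4*1) = 1/(-9192 + 4) = 1/(-9188) = -1/9188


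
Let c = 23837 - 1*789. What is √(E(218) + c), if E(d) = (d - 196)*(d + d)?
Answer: 8*√510 ≈ 180.67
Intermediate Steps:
E(d) = 2*d*(-196 + d) (E(d) = (-196 + d)*(2*d) = 2*d*(-196 + d))
c = 23048 (c = 23837 - 789 = 23048)
√(E(218) + c) = √(2*218*(-196 + 218) + 23048) = √(2*218*22 + 23048) = √(9592 + 23048) = √32640 = 8*√510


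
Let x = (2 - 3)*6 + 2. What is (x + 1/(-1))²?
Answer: 25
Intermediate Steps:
x = -4 (x = -1*6 + 2 = -6 + 2 = -4)
(x + 1/(-1))² = (-4 + 1/(-1))² = (-4 - 1)² = (-5)² = 25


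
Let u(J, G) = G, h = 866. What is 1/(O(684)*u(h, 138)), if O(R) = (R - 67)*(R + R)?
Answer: 1/116479728 ≈ 8.5852e-9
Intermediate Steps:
O(R) = 2*R*(-67 + R) (O(R) = (-67 + R)*(2*R) = 2*R*(-67 + R))
1/(O(684)*u(h, 138)) = 1/((2*684*(-67 + 684))*138) = (1/138)/(2*684*617) = (1/138)/844056 = (1/844056)*(1/138) = 1/116479728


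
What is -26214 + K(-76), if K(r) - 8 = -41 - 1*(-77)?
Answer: -26170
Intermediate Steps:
K(r) = 44 (K(r) = 8 + (-41 - 1*(-77)) = 8 + (-41 + 77) = 8 + 36 = 44)
-26214 + K(-76) = -26214 + 44 = -26170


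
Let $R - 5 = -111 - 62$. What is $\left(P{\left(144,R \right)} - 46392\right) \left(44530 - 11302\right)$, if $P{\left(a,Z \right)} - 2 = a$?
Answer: $-1536662088$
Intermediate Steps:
$R = -168$ ($R = 5 - 173 = -168$)
$P{\left(a,Z \right)} = 2 + a$
$\left(P{\left(144,R \right)} - 46392\right) \left(44530 - 11302\right) = \left(\left(2 + 144\right) - 46392\right) \left(44530 - 11302\right) = \left(146 - 46392\right) 33228 = \left(-46246\right) 33228 = -1536662088$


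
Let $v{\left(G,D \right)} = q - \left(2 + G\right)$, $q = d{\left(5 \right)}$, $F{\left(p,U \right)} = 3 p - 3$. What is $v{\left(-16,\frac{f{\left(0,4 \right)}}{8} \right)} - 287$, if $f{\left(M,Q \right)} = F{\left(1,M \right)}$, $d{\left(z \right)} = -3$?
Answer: $-276$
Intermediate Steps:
$F{\left(p,U \right)} = -3 + 3 p$
$q = -3$
$f{\left(M,Q \right)} = 0$ ($f{\left(M,Q \right)} = -3 + 3 \cdot 1 = -3 + 3 = 0$)
$v{\left(G,D \right)} = -5 - G$ ($v{\left(G,D \right)} = -3 - \left(2 + G\right) = -5 - G$)
$v{\left(-16,\frac{f{\left(0,4 \right)}}{8} \right)} - 287 = \left(-5 - -16\right) - 287 = \left(-5 + 16\right) - 287 = 11 - 287 = -276$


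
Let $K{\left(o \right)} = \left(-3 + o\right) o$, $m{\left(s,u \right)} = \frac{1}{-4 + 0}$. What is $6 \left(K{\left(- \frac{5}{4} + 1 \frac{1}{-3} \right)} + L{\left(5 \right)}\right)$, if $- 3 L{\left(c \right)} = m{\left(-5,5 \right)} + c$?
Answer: $\frac{817}{24} \approx 34.042$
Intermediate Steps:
$m{\left(s,u \right)} = - \frac{1}{4}$ ($m{\left(s,u \right)} = \frac{1}{-4} = - \frac{1}{4}$)
$L{\left(c \right)} = \frac{1}{12} - \frac{c}{3}$ ($L{\left(c \right)} = - \frac{- \frac{1}{4} + c}{3} = \frac{1}{12} - \frac{c}{3}$)
$K{\left(o \right)} = o \left(-3 + o\right)$
$6 \left(K{\left(- \frac{5}{4} + 1 \frac{1}{-3} \right)} + L{\left(5 \right)}\right) = 6 \left(\left(- \frac{5}{4} + 1 \frac{1}{-3}\right) \left(-3 + \left(- \frac{5}{4} + 1 \frac{1}{-3}\right)\right) + \left(\frac{1}{12} - \frac{5}{3}\right)\right) = 6 \left(\left(\left(-5\right) \frac{1}{4} + 1 \left(- \frac{1}{3}\right)\right) \left(-3 + \left(\left(-5\right) \frac{1}{4} + 1 \left(- \frac{1}{3}\right)\right)\right) + \left(\frac{1}{12} - \frac{5}{3}\right)\right) = 6 \left(\left(- \frac{5}{4} - \frac{1}{3}\right) \left(-3 - \frac{19}{12}\right) - \frac{19}{12}\right) = 6 \left(- \frac{19 \left(-3 - \frac{19}{12}\right)}{12} - \frac{19}{12}\right) = 6 \left(\left(- \frac{19}{12}\right) \left(- \frac{55}{12}\right) - \frac{19}{12}\right) = 6 \left(\frac{1045}{144} - \frac{19}{12}\right) = 6 \cdot \frac{817}{144} = \frac{817}{24}$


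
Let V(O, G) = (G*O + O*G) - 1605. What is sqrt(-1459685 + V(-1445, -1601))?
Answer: 20*sqrt(7914) ≈ 1779.2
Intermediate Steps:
V(O, G) = -1605 + 2*G*O (V(O, G) = (G*O + G*O) - 1605 = 2*G*O - 1605 = -1605 + 2*G*O)
sqrt(-1459685 + V(-1445, -1601)) = sqrt(-1459685 + (-1605 + 2*(-1601)*(-1445))) = sqrt(-1459685 + (-1605 + 4626890)) = sqrt(-1459685 + 4625285) = sqrt(3165600) = 20*sqrt(7914)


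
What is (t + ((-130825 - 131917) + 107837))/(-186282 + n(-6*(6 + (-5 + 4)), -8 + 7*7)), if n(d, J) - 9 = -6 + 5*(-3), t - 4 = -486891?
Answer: 320896/93147 ≈ 3.4450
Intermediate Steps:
t = -486887 (t = 4 - 486891 = -486887)
n(d, J) = -12 (n(d, J) = 9 + (-6 + 5*(-3)) = 9 + (-6 - 15) = 9 - 21 = -12)
(t + ((-130825 - 131917) + 107837))/(-186282 + n(-6*(6 + (-5 + 4)), -8 + 7*7)) = (-486887 + ((-130825 - 131917) + 107837))/(-186282 - 12) = (-486887 + (-262742 + 107837))/(-186294) = (-486887 - 154905)*(-1/186294) = -641792*(-1/186294) = 320896/93147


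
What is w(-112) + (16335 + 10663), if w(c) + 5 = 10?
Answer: 27003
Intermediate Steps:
w(c) = 5 (w(c) = -5 + 10 = 5)
w(-112) + (16335 + 10663) = 5 + (16335 + 10663) = 5 + 26998 = 27003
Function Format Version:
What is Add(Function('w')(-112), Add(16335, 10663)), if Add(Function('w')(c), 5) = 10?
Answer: 27003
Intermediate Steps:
Function('w')(c) = 5 (Function('w')(c) = Add(-5, 10) = 5)
Add(Function('w')(-112), Add(16335, 10663)) = Add(5, Add(16335, 10663)) = Add(5, 26998) = 27003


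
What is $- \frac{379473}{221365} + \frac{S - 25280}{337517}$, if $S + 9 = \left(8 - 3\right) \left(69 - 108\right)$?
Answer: $- \frac{133719854201}{74714450705} \approx -1.7897$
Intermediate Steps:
$S = -204$ ($S = -9 + \left(8 - 3\right) \left(69 - 108\right) = -9 + 5 \left(-39\right) = -9 - 195 = -204$)
$- \frac{379473}{221365} + \frac{S - 25280}{337517} = - \frac{379473}{221365} + \frac{-204 - 25280}{337517} = \left(-379473\right) \frac{1}{221365} + \left(-204 - 25280\right) \frac{1}{337517} = - \frac{379473}{221365} - \frac{25484}{337517} = - \frac{133719854201}{74714450705}$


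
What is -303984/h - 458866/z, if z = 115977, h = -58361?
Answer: 8475273742/6768533697 ≈ 1.2522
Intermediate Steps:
-303984/h - 458866/z = -303984/(-58361) - 458866/115977 = -303984*(-1/58361) - 458866*1/115977 = 303984/58361 - 458866/115977 = 8475273742/6768533697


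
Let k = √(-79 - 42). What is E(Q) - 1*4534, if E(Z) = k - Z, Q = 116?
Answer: -4650 + 11*I ≈ -4650.0 + 11.0*I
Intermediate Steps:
k = 11*I (k = √(-121) = 11*I ≈ 11.0*I)
E(Z) = -Z + 11*I (E(Z) = 11*I - Z = -Z + 11*I)
E(Q) - 1*4534 = (-1*116 + 11*I) - 1*4534 = (-116 + 11*I) - 4534 = -4650 + 11*I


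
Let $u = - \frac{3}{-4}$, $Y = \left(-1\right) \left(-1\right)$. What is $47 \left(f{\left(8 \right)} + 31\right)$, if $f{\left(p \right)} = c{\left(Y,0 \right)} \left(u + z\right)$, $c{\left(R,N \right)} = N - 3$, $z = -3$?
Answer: $\frac{7097}{4} \approx 1774.3$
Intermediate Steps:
$Y = 1$
$c{\left(R,N \right)} = -3 + N$
$u = \frac{3}{4}$ ($u = \left(-3\right) \left(- \frac{1}{4}\right) = \frac{3}{4} \approx 0.75$)
$f{\left(p \right)} = \frac{27}{4}$ ($f{\left(p \right)} = \left(-3 + 0\right) \left(\frac{3}{4} - 3\right) = \left(-3\right) \left(- \frac{9}{4}\right) = \frac{27}{4}$)
$47 \left(f{\left(8 \right)} + 31\right) = 47 \left(\frac{27}{4} + 31\right) = 47 \cdot \frac{151}{4} = \frac{7097}{4}$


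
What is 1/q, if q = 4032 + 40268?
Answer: 1/44300 ≈ 2.2573e-5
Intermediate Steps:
q = 44300
1/q = 1/44300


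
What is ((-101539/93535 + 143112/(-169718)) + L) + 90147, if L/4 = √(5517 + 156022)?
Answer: 715507262486594/7937286565 + 4*√161539 ≈ 91753.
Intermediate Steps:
L = 4*√161539 (L = 4*√(5517 + 156022) = 4*√161539 ≈ 1607.7)
((-101539/93535 + 143112/(-169718)) + L) + 90147 = ((-101539/93535 + 143112/(-169718)) + 4*√161539) + 90147 = ((-101539*1/93535 + 143112*(-1/169718)) + 4*√161539) + 90147 = ((-101539/93535 - 71556/84859) + 4*√161539) + 90147 = (-15309488461/7937286565 + 4*√161539) + 90147 = 715507262486594/7937286565 + 4*√161539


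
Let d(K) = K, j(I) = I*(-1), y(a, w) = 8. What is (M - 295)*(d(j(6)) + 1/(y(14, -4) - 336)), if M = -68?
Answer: 714747/328 ≈ 2179.1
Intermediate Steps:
j(I) = -I
(M - 295)*(d(j(6)) + 1/(y(14, -4) - 336)) = (-68 - 295)*(-1*6 + 1/(8 - 336)) = -363*(-6 + 1/(-328)) = -363*(-6 - 1/328) = -363*(-1969/328) = 714747/328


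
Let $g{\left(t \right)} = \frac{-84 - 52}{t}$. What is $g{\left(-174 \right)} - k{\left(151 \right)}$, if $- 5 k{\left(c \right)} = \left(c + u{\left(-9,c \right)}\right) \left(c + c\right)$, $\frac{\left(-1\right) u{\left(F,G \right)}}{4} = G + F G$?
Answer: $\frac{130923682}{435} \approx 3.0097 \cdot 10^{5}$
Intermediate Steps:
$u{\left(F,G \right)} = - 4 G - 4 F G$ ($u{\left(F,G \right)} = - 4 \left(G + F G\right) = - 4 G - 4 F G$)
$g{\left(t \right)} = - \frac{136}{t}$
$k{\left(c \right)} = - \frac{66 c^{2}}{5}$ ($k{\left(c \right)} = - \frac{\left(c - 4 c \left(1 - 9\right)\right) \left(c + c\right)}{5} = - \frac{\left(c - 4 c \left(-8\right)\right) 2 c}{5} = - \frac{\left(c + 32 c\right) 2 c}{5} = - \frac{33 c 2 c}{5} = - \frac{66 c^{2}}{5}$)
$g{\left(-174 \right)} - k{\left(151 \right)} = - \frac{136}{-174} - - \frac{66 \cdot 151^{2}}{5} = \left(-136\right) \left(- \frac{1}{174}\right) - \left(- \frac{66}{5}\right) 22801 = \frac{68}{87} - - \frac{1504866}{5} = \frac{68}{87} + \frac{1504866}{5} = \frac{130923682}{435}$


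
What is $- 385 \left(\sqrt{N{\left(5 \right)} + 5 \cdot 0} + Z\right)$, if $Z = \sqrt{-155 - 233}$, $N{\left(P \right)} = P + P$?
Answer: $- 385 \sqrt{10} - 770 i \sqrt{97} \approx -1217.5 - 7583.6 i$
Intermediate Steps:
$N{\left(P \right)} = 2 P$
$Z = 2 i \sqrt{97}$ ($Z = \sqrt{-388} = 2 i \sqrt{97} \approx 19.698 i$)
$- 385 \left(\sqrt{N{\left(5 \right)} + 5 \cdot 0} + Z\right) = - 385 \left(\sqrt{2 \cdot 5 + 5 \cdot 0} + 2 i \sqrt{97}\right) = - 385 \left(\sqrt{10 + 0} + 2 i \sqrt{97}\right) = - 385 \left(\sqrt{10} + 2 i \sqrt{97}\right) = - 385 \sqrt{10} - 770 i \sqrt{97}$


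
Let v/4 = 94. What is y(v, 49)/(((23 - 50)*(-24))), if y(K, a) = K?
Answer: 47/81 ≈ 0.58025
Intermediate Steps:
v = 376 (v = 4*94 = 376)
y(v, 49)/(((23 - 50)*(-24))) = 376/(((23 - 50)*(-24))) = 376/((-27*(-24))) = 376/648 = 376*(1/648) = 47/81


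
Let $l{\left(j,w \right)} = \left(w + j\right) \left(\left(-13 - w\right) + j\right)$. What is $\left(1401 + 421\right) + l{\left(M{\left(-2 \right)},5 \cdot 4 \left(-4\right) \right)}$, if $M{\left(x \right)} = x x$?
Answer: $-3574$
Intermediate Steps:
$M{\left(x \right)} = x^{2}$
$l{\left(j,w \right)} = \left(j + w\right) \left(-13 + j - w\right)$
$\left(1401 + 421\right) + l{\left(M{\left(-2 \right)},5 \cdot 4 \left(-4\right) \right)} = \left(1401 + 421\right) - \left(-16 + 52 + \left(5 \cdot 4 \left(-4\right)\right)^{2} + 13 \cdot 5 \cdot 4 \left(-4\right)\right) = 1822 - \left(52 - 16 + \left(20 \left(-4\right)\right)^{2} + 13 \cdot 20 \left(-4\right)\right) = 1822 - 5396 = -3574$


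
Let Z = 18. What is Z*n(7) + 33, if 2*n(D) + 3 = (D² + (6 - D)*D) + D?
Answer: 447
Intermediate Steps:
n(D) = -3/2 + D/2 + D²/2 + D*(6 - D)/2 (n(D) = -3/2 + ((D² + (6 - D)*D) + D)/2 = -3/2 + ((D² + D*(6 - D)) + D)/2 = -3/2 + (D + D² + D*(6 - D))/2 = -3/2 + (D/2 + D²/2 + D*(6 - D)/2) = -3/2 + D/2 + D²/2 + D*(6 - D)/2)
Z*n(7) + 33 = 18*(-3/2 + (7/2)*7) + 33 = 18*(-3/2 + 49/2) + 33 = 18*23 + 33 = 414 + 33 = 447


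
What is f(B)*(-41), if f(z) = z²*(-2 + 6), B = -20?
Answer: -65600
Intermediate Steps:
f(z) = 4*z² (f(z) = z²*4 = 4*z²)
f(B)*(-41) = (4*(-20)²)*(-41) = (4*400)*(-41) = 1600*(-41) = -65600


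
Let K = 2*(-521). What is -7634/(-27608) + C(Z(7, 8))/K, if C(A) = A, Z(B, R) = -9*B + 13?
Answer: 2333757/7191884 ≈ 0.32450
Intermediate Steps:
Z(B, R) = 13 - 9*B
K = -1042
-7634/(-27608) + C(Z(7, 8))/K = -7634/(-27608) + (13 - 9*7)/(-1042) = -7634*(-1/27608) + (13 - 63)*(-1/1042) = 3817/13804 - 50*(-1/1042) = 3817/13804 + 25/521 = 2333757/7191884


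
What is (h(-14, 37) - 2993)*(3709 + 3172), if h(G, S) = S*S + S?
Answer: -10920147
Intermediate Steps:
h(G, S) = S + S² (h(G, S) = S² + S = S + S²)
(h(-14, 37) - 2993)*(3709 + 3172) = (37*(1 + 37) - 2993)*(3709 + 3172) = (37*38 - 2993)*6881 = (1406 - 2993)*6881 = -1587*6881 = -10920147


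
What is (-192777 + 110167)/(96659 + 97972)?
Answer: -82610/194631 ≈ -0.42444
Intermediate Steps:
(-192777 + 110167)/(96659 + 97972) = -82610/194631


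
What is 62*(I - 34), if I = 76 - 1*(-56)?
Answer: 6076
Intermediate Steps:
I = 132 (I = 76 + 56 = 132)
62*(I - 34) = 62*(132 - 34) = 62*98 = 6076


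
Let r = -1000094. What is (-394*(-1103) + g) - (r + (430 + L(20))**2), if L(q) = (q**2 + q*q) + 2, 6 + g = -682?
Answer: -83836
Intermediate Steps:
g = -688 (g = -6 - 682 = -688)
L(q) = 2 + 2*q**2 (L(q) = (q**2 + q**2) + 2 = 2*q**2 + 2 = 2 + 2*q**2)
(-394*(-1103) + g) - (r + (430 + L(20))**2) = (-394*(-1103) - 688) - (-1000094 + (430 + (2 + 2*20**2))**2) = (434582 - 688) - (-1000094 + (430 + (2 + 2*400))**2) = 433894 - (-1000094 + (430 + (2 + 800))**2) = 433894 - (-1000094 + (430 + 802)**2) = 433894 - (-1000094 + 1232**2) = 433894 - (-1000094 + 1517824) = 433894 - 1*517730 = 433894 - 517730 = -83836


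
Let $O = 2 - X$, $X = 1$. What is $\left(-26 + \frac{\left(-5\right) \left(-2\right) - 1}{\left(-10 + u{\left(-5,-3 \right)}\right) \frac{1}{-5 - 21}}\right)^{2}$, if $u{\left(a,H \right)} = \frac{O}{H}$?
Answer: $\frac{10816}{961} \approx 11.255$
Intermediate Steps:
$O = 1$ ($O = 2 - 1 = 1$)
$u{\left(a,H \right)} = \frac{1}{H}$ ($u{\left(a,H \right)} = 1 \frac{1}{H} = \frac{1}{H}$)
$\left(-26 + \frac{\left(-5\right) \left(-2\right) - 1}{\left(-10 + u{\left(-5,-3 \right)}\right) \frac{1}{-5 - 21}}\right)^{2} = \left(-26 + \frac{\left(-5\right) \left(-2\right) - 1}{\left(-10 + \frac{1}{-3}\right) \frac{1}{-5 - 21}}\right)^{2} = \left(-26 + \frac{10 - 1}{\left(-10 - \frac{1}{3}\right) \frac{1}{-26}}\right)^{2} = \left(-26 + \frac{9}{\left(- \frac{31}{3}\right) \left(- \frac{1}{26}\right)}\right)^{2} = \left(-26 + \frac{9}{\frac{31}{78}}\right)^{2} = \left(-26 + 9 \cdot \frac{78}{31}\right)^{2} = \left(-26 + \frac{702}{31}\right)^{2} = \left(- \frac{104}{31}\right)^{2} = \frac{10816}{961}$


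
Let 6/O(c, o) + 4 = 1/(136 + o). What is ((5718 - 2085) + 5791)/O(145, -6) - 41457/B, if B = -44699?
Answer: -18216081307/2905435 ≈ -6269.7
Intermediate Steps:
O(c, o) = 6/(-4 + 1/(136 + o))
((5718 - 2085) + 5791)/O(145, -6) - 41457/B = ((5718 - 2085) + 5791)/((6*(-136 - 1*(-6))/(543 + 4*(-6)))) - 41457/(-44699) = (3633 + 5791)/((6*(-136 + 6)/(543 - 24))) - 41457*(-1/44699) = 9424/((6*(-130)/519)) + 41457/44699 = 9424/((6*(1/519)*(-130))) + 41457/44699 = 9424/(-260/173) + 41457/44699 = 9424*(-173/260) + 41457/44699 = -407588/65 + 41457/44699 = -18216081307/2905435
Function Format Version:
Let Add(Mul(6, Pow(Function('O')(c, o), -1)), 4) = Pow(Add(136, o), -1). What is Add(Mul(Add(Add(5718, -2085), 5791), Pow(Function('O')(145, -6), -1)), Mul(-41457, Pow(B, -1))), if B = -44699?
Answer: Rational(-18216081307, 2905435) ≈ -6269.7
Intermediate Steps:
Function('O')(c, o) = Mul(6, Pow(Add(-4, Pow(Add(136, o), -1)), -1))
Add(Mul(Add(Add(5718, -2085), 5791), Pow(Function('O')(145, -6), -1)), Mul(-41457, Pow(B, -1))) = Add(Mul(Add(Add(5718, -2085), 5791), Pow(Mul(6, Pow(Add(543, Mul(4, -6)), -1), Add(-136, Mul(-1, -6))), -1)), Mul(-41457, Pow(-44699, -1))) = Add(Mul(Add(3633, 5791), Pow(Mul(6, Pow(Add(543, -24), -1), Add(-136, 6)), -1)), Mul(-41457, Rational(-1, 44699))) = Add(Mul(9424, Pow(Mul(6, Pow(519, -1), -130), -1)), Rational(41457, 44699)) = Add(Mul(9424, Pow(Mul(6, Rational(1, 519), -130), -1)), Rational(41457, 44699)) = Add(Mul(9424, Pow(Rational(-260, 173), -1)), Rational(41457, 44699)) = Add(Mul(9424, Rational(-173, 260)), Rational(41457, 44699)) = Add(Rational(-407588, 65), Rational(41457, 44699)) = Rational(-18216081307, 2905435)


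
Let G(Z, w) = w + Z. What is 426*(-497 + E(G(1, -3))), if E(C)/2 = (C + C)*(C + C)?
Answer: -198090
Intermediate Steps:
G(Z, w) = Z + w
E(C) = 8*C² (E(C) = 2*((C + C)*(C + C)) = 2*((2*C)*(2*C)) = 2*(4*C²) = 8*C²)
426*(-497 + E(G(1, -3))) = 426*(-497 + 8*(1 - 3)²) = 426*(-497 + 8*(-2)²) = 426*(-497 + 8*4) = 426*(-497 + 32) = 426*(-465) = -198090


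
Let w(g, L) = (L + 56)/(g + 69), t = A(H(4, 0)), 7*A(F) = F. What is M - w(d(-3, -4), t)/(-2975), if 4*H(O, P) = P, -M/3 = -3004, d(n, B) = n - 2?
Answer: 30640801/3400 ≈ 9012.0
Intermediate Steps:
d(n, B) = -2 + n
M = 9012 (M = -3*(-3004) = 9012)
H(O, P) = P/4
A(F) = F/7
t = 0 (t = ((¼)*0)/7 = (⅐)*0 = 0)
w(g, L) = (56 + L)/(69 + g)
M - w(d(-3, -4), t)/(-2975) = 9012 - (56 + 0)/(69 + (-2 - 3))/(-2975) = 9012 - 56/(69 - 5)*(-1)/2975 = 9012 - 56/64*(-1)/2975 = 9012 - (1/64)*56*(-1)/2975 = 9012 - 7*(-1)/(8*2975) = 9012 - 1*(-1/3400) = 9012 + 1/3400 = 30640801/3400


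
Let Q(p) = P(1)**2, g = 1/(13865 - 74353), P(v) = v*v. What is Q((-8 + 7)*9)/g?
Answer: -60488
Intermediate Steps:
P(v) = v**2
g = -1/60488 (g = 1/(-60488) = -1/60488 ≈ -1.6532e-5)
Q(p) = 1 (Q(p) = (1**2)**2 = 1**2 = 1)
Q((-8 + 7)*9)/g = 1/(-1/60488) = 1*(-60488) = -60488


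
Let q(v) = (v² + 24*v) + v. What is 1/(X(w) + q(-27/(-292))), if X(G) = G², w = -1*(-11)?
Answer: 85264/10514773 ≈ 0.0081090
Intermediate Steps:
w = 11
q(v) = v² + 25*v
1/(X(w) + q(-27/(-292))) = 1/(11² + (-27/(-292))*(25 - 27/(-292))) = 1/(121 + (-27*(-1/292))*(25 - 27*(-1/292))) = 1/(121 + 27*(25 + 27/292)/292) = 1/(121 + (27/292)*(7327/292)) = 1/(121 + 197829/85264) = 1/(10514773/85264) = 85264/10514773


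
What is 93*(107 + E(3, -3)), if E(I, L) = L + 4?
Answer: 10044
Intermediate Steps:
E(I, L) = 4 + L
93*(107 + E(3, -3)) = 93*(107 + (4 - 3)) = 93*(107 + 1) = 93*108 = 10044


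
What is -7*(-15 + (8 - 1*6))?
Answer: 91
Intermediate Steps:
-7*(-15 + (8 - 1*6)) = -7*(-15 + (8 - 6)) = -7*(-15 + 2) = -7*(-13) = 91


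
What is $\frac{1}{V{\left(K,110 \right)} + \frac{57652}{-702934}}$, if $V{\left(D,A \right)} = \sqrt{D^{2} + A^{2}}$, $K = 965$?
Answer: $\frac{10131387742}{116528042230917649} + \frac{617645260445 \sqrt{37733}}{116528042230917649} \approx 0.0010297$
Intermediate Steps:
$V{\left(D,A \right)} = \sqrt{A^{2} + D^{2}}$
$\frac{1}{V{\left(K,110 \right)} + \frac{57652}{-702934}} = \frac{1}{\sqrt{110^{2} + 965^{2}} + \frac{57652}{-702934}} = \frac{1}{\sqrt{12100 + 931225} + 57652 \left(- \frac{1}{702934}\right)} = \frac{1}{\sqrt{943325} - \frac{28826}{351467}} = \frac{1}{5 \sqrt{37733} - \frac{28826}{351467}} = \frac{1}{- \frac{28826}{351467} + 5 \sqrt{37733}}$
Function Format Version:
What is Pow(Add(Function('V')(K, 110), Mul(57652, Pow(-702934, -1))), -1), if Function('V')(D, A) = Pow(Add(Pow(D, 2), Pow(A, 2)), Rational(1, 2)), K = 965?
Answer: Add(Rational(10131387742, 116528042230917649), Mul(Rational(617645260445, 116528042230917649), Pow(37733, Rational(1, 2)))) ≈ 0.0010297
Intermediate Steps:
Function('V')(D, A) = Pow(Add(Pow(A, 2), Pow(D, 2)), Rational(1, 2))
Pow(Add(Function('V')(K, 110), Mul(57652, Pow(-702934, -1))), -1) = Pow(Add(Pow(Add(Pow(110, 2), Pow(965, 2)), Rational(1, 2)), Mul(57652, Pow(-702934, -1))), -1) = Pow(Add(Pow(Add(12100, 931225), Rational(1, 2)), Mul(57652, Rational(-1, 702934))), -1) = Pow(Add(Pow(943325, Rational(1, 2)), Rational(-28826, 351467)), -1) = Pow(Add(Mul(5, Pow(37733, Rational(1, 2))), Rational(-28826, 351467)), -1) = Pow(Add(Rational(-28826, 351467), Mul(5, Pow(37733, Rational(1, 2)))), -1)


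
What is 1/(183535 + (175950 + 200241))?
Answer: 1/559726 ≈ 1.7866e-6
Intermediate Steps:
1/(183535 + (175950 + 200241)) = 1/(183535 + 376191) = 1/559726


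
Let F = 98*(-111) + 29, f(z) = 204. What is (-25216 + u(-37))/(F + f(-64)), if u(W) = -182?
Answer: 25398/10645 ≈ 2.3859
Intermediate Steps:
F = -10849 (F = -10878 + 29 = -10849)
(-25216 + u(-37))/(F + f(-64)) = (-25216 - 182)/(-10849 + 204) = -25398/(-10645) = -25398*(-1/10645) = 25398/10645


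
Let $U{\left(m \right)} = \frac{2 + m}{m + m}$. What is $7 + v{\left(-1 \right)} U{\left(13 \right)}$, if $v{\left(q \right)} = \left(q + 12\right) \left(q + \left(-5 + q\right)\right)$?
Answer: $- \frac{973}{26} \approx -37.423$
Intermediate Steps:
$U{\left(m \right)} = \frac{2 + m}{2 m}$
$v{\left(q \right)} = \left(-5 + 2 q\right) \left(12 + q\right)$ ($v{\left(q \right)} = \left(12 + q\right) \left(-5 + 2 q\right) = \left(-5 + 2 q\right) \left(12 + q\right)$)
$7 + v{\left(-1 \right)} U{\left(13 \right)} = 7 + \left(-60 + 2 \left(-1\right)^{2} + 19 \left(-1\right)\right) \frac{2 + 13}{2 \cdot 13} = 7 + \left(-60 + 2 \cdot 1 - 19\right) \frac{1}{2} \cdot \frac{1}{13} \cdot 15 = 7 + \left(-60 + 2 - 19\right) \frac{15}{26} = 7 - \frac{1155}{26} = - \frac{973}{26}$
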